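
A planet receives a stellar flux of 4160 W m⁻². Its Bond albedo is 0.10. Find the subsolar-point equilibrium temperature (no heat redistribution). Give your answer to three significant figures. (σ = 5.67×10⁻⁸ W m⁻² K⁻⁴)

At the subsolar point the surface absorbs S(1−A) and emits σT⁴ per unit area — no factor of 4, since only the local patch is in balance.
T = [4160 × 0.90 / 5.67×10⁻⁸]^(1/4) = (6.60×10¹⁰)^(1/4) = 507 K.

T_ss ≈ 507 K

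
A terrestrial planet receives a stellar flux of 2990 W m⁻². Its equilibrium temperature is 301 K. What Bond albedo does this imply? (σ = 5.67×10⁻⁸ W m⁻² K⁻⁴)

From T_eq⁴ = S(1−A)/(4σ): 1−A = 4σT_eq⁴/S.
1−A = 4 × 5.67×10⁻⁸ × (301)⁴ / 2990 = 0.623.

A ≈ 0.38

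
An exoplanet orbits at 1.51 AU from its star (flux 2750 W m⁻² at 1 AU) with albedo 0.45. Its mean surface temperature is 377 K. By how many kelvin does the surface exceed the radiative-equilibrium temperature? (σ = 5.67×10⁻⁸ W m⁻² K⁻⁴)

S = 2750/1.51² = 1206 W m⁻².
T_eq = [S(1−A)/(4σ)]^(1/4) = [1206×0.55/(4×5.67×10⁻⁸)]^(1/4) = 232.6 K.
ΔT = T_surf − T_eq = 377 − 232.6.

ΔT ≈ 144.4 K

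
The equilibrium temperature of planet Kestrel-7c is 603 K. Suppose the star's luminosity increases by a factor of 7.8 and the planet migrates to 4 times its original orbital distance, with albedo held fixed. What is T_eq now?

T_eq ≈ 504 K

T_eq ∝ L^(1/4) · d^(−1/2).
T′ = 603 × 7.8^(1/4) / 4^(1/2) = 504 K.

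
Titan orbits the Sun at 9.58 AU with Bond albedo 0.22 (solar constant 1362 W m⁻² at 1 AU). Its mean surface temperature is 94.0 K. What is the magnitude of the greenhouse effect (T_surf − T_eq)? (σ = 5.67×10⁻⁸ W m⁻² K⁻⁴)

ΔT ≈ 9.5 K

S = 1362/9.58² = 14.84 W m⁻².
T_eq = [S(1−A)/(4σ)]^(1/4) = [14.84×0.78/(4×5.67×10⁻⁸)]^(1/4) = 84.5 K.
ΔT = T_surf − T_eq = 94 − 84.5.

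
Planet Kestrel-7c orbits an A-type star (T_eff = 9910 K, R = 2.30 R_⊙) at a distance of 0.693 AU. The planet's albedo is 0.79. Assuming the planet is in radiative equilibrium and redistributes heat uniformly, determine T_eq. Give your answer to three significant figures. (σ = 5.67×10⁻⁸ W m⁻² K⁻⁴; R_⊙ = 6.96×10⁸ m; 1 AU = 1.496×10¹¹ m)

R_⋆ = 2.30 × 6.96×10⁸ = 1.60×10⁹ m.
d = 0.693 AU = 1.04×10¹¹ m.
L = 4πR_⋆²σT_⋆⁴ = 4π(1.60×10⁹)² × 5.67×10⁻⁸ × (9910)⁴ = 1.76×10²⁸ W.
S = L/(4πd²) = 1.30×10⁵ W m⁻².
Energy balance: absorbed = emitted ⇒ πR²·S(1−A) = 4πR²·σT_eq⁴, so T_eq⁴ = S(1−A)/(4σ).
T_eq = [1.30×10⁵ × 0.21 / (4 × 5.67×10⁻⁸)]^(1/4) = (1.21×10¹¹)^(1/4) = 589 K.

T_eq ≈ 589 K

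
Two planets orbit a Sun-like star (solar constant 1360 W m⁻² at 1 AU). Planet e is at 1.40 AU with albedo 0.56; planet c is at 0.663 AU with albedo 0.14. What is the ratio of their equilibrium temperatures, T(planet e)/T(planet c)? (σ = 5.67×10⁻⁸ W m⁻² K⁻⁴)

T_eq = [S₀(1−A)/(4σd²)]^(1/4), so T ∝ (1−A)^(1/4) / √d.
T₁ = [1360×0.44/(4×5.67×10⁻⁸×1.40²)]^(1/4) = 191.55 K.
T₂ = [1360×0.86/(4×5.67×10⁻⁸×0.663²)]^(1/4) = 329.11 K.

T₁/T₂ ≈ 0.582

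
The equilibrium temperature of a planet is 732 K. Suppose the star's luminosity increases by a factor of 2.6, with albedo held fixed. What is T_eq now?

T_eq ≈ 930 K

T_eq ∝ L^(1/4) · d^(−1/2).
T′ = 732 × 2.6^(1/4) = 930 K.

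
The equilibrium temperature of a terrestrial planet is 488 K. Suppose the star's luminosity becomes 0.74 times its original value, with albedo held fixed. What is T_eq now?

T_eq ≈ 453 K

T_eq ∝ L^(1/4) · d^(−1/2).
T′ = 488 × 0.74^(1/4) = 453 K.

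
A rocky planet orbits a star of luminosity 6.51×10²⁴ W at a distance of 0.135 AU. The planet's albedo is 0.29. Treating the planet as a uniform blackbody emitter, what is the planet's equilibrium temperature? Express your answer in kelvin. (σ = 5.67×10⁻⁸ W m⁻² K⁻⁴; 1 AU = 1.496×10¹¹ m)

d = 0.135 AU = 2.02×10¹⁰ m.
Flux: S = L/(4πd²) = 6.51×10²⁴/(4π×(2.02×10¹⁰)²) = 1270 W m⁻².
Energy balance: absorbed = emitted ⇒ πR²·S(1−A) = 4πR²·σT_eq⁴, so T_eq⁴ = S(1−A)/(4σ).
T_eq = [1270 × 0.71 / (4 × 5.67×10⁻⁸)]^(1/4) = (3.98×10⁹)^(1/4) = 251 K.

T_eq ≈ 251 K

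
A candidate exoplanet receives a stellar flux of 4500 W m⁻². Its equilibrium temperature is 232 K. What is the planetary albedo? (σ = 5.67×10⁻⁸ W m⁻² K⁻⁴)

From T_eq⁴ = S(1−A)/(4σ): 1−A = 4σT_eq⁴/S.
1−A = 4 × 5.67×10⁻⁸ × (232)⁴ / 4500 = 0.146.

A ≈ 0.85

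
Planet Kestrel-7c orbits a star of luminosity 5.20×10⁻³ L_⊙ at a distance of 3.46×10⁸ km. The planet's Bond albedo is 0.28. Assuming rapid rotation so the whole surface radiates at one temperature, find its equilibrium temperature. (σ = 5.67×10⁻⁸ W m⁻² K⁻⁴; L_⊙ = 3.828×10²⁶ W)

d = 3.46×10⁸ km = 3.46×10¹¹ m.
L = 5.20×10⁻³ × 3.828×10²⁶ = 1.99×10²⁴ W.
Flux: S = L/(4πd²) = 1.99×10²⁴/(4π×(3.46×10¹¹)²) = 1.32 W m⁻².
Energy balance: absorbed = emitted ⇒ πR²·S(1−A) = 4πR²·σT_eq⁴, so T_eq⁴ = S(1−A)/(4σ).
T_eq = [1.32 × 0.72 / (4 × 5.67×10⁻⁸)]^(1/4) = (4.20×10⁶)^(1/4) = 45.3 K.

T_eq ≈ 45.3 K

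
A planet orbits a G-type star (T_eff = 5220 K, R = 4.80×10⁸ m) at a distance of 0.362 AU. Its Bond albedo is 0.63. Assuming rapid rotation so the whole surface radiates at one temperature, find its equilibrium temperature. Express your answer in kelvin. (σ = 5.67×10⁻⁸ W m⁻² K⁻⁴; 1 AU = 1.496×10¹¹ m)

T_eq ≈ 271 K

d = 0.362 AU = 5.42×10¹⁰ m.
L = 4πR_⋆²σT_⋆⁴ = 4π(4.80×10⁸)² × 5.67×10⁻⁸ × (5220)⁴ = 1.22×10²⁶ W.
S = L/(4πd²) = 3310 W m⁻².
Energy balance: absorbed = emitted ⇒ πR²·S(1−A) = 4πR²·σT_eq⁴, so T_eq⁴ = S(1−A)/(4σ).
T_eq = [3310 × 0.37 / (4 × 5.67×10⁻⁸)]^(1/4) = (5.40×10⁹)^(1/4) = 271 K.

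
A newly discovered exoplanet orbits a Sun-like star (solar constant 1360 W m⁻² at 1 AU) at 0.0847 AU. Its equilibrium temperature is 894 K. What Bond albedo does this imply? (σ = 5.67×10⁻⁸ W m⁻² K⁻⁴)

A ≈ 0.24

Flux at 0.0847 AU: S = 1360/0.0847² = 1.90×10⁵ W m⁻².
From T_eq⁴ = S(1−A)/(4σ): 1−A = 4σT_eq⁴/S.
1−A = 4 × 5.67×10⁻⁸ × (894)⁴ / 1.90×10⁵ = 0.764.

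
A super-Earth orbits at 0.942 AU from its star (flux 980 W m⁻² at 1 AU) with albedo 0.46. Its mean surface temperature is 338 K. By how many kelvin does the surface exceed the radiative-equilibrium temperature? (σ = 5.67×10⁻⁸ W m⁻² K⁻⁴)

ΔT ≈ 111.6 K

S = 980/0.942² = 1104 W m⁻².
T_eq = [S(1−A)/(4σ)]^(1/4) = [1104×0.54/(4×5.67×10⁻⁸)]^(1/4) = 226.4 K.
ΔT = T_surf − T_eq = 338 − 226.4.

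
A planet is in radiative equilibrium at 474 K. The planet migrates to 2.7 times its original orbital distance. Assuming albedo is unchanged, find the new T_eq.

T_eq ≈ 288 K

T_eq ∝ L^(1/4) · d^(−1/2).
T′ = 474 / 2.7^(1/2) = 288 K.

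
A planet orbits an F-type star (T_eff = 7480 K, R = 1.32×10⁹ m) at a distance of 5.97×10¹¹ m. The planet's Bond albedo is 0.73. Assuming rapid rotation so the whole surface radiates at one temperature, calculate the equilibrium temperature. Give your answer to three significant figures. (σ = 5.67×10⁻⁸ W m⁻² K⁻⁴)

L = 4πR_⋆²σT_⋆⁴ = 4π(1.32×10⁹)² × 5.67×10⁻⁸ × (7480)⁴ = 3.89×10²⁷ W.
S = L/(4πd²) = 868 W m⁻².
Energy balance: absorbed = emitted ⇒ πR²·S(1−A) = 4πR²·σT_eq⁴, so T_eq⁴ = S(1−A)/(4σ).
T_eq = [868 × 0.27 / (4 × 5.67×10⁻⁸)]^(1/4) = (1.03×10⁹)^(1/4) = 179 K.

T_eq ≈ 179 K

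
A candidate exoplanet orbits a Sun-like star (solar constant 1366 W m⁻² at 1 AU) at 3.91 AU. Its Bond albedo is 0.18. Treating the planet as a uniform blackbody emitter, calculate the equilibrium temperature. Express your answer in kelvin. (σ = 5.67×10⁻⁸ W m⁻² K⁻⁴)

Flux at 3.91 AU: S = 1366/3.91² = 89.4 W m⁻².
Energy balance: absorbed = emitted ⇒ πR²·S(1−A) = 4πR²·σT_eq⁴, so T_eq⁴ = S(1−A)/(4σ).
T_eq = [89.4 × 0.82 / (4 × 5.67×10⁻⁸)]^(1/4) = (3.23×10⁸)^(1/4) = 134 K.

T_eq ≈ 134 K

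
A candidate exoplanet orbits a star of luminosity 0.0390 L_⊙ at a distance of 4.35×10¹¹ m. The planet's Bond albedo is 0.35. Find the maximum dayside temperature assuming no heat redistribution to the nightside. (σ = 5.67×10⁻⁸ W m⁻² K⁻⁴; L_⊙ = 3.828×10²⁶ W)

L = 0.0390 × 3.828×10²⁶ = 1.49×10²⁵ W.
Flux: S = L/(4πd²) = 1.49×10²⁵/(4π×(4.35×10¹¹)²) = 6.28 W m⁻².
With no redistribution each surface element balances locally: S(1−A) = σT⁴.
T = [6.28 × 0.65 / 5.67×10⁻⁸]^(1/4) = (7.20×10⁷)^(1/4) = 92.1 K.

T_ss ≈ 92.1 K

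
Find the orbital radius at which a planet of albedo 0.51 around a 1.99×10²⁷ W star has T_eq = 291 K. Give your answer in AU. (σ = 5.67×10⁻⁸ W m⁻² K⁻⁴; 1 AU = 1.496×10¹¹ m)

From T_eq⁴ = L(1−A)/(16πσd²): d = √[L(1−A)/(16πσT_eq⁴)].
d = √[1.99×10²⁷ × 0.49 / (16π × 5.67×10⁻⁸ × (291)⁴)] = 2.18×10¹¹ m = 1.46 AU.

d ≈ 1.46 AU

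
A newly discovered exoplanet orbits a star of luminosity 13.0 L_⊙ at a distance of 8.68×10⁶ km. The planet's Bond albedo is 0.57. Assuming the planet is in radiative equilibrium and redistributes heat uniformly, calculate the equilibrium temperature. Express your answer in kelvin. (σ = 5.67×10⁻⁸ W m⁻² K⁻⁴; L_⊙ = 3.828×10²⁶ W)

d = 8.68×10⁶ km = 8.68×10⁹ m.
L = 13.0 × 3.828×10²⁶ = 4.98×10²⁷ W.
Flux: S = L/(4πd²) = 4.98×10²⁷/(4π×(8.68×10⁹)²) = 5.26×10⁶ W m⁻².
Energy balance: absorbed = emitted ⇒ πR²·S(1−A) = 4πR²·σT_eq⁴, so T_eq⁴ = S(1−A)/(4σ).
T_eq = [5.26×10⁶ × 0.43 / (4 × 5.67×10⁻⁸)]^(1/4) = (9.97×10¹²)^(1/4) = 1780 K.

T_eq ≈ 1780 K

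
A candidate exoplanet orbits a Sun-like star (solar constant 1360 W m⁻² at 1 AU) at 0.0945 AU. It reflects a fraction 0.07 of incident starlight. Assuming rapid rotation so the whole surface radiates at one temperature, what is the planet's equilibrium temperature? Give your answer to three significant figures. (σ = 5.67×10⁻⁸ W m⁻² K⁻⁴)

T_eq ≈ 889 K

Flux at 0.0945 AU: S = 1360/0.0945² = 1.52×10⁵ W m⁻².
Energy balance: absorbed = emitted ⇒ πR²·S(1−A) = 4πR²·σT_eq⁴, so T_eq⁴ = S(1−A)/(4σ).
T_eq = [1.52×10⁵ × 0.93 / (4 × 5.67×10⁻⁸)]^(1/4) = (6.24×10¹¹)^(1/4) = 889 K.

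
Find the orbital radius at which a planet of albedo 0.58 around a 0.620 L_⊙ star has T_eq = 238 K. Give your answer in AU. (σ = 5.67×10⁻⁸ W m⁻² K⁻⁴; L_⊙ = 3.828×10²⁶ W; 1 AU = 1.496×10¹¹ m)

d ≈ 0.698 AU

L = 0.620 × 3.828×10²⁶ = 2.37×10²⁶ W.
From T_eq⁴ = L(1−A)/(16πσd²): d = √[L(1−A)/(16πσT_eq⁴)].
d = √[2.37×10²⁶ × 0.42 / (16π × 5.67×10⁻⁸ × (238)⁴)] = 1.04×10¹¹ m = 0.698 AU.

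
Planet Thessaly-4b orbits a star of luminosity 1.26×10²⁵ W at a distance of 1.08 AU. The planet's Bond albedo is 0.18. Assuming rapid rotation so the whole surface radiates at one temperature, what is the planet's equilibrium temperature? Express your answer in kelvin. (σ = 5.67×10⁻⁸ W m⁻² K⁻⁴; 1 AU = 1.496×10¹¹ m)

d = 1.08 AU = 1.62×10¹¹ m.
Flux: S = L/(4πd²) = 1.26×10²⁵/(4π×(1.62×10¹¹)²) = 38.4 W m⁻².
Energy balance: absorbed = emitted ⇒ πR²·S(1−A) = 4πR²·σT_eq⁴, so T_eq⁴ = S(1−A)/(4σ).
T_eq = [38.4 × 0.82 / (4 × 5.67×10⁻⁸)]^(1/4) = (1.39×10⁸)^(1/4) = 109 K.

T_eq ≈ 109 K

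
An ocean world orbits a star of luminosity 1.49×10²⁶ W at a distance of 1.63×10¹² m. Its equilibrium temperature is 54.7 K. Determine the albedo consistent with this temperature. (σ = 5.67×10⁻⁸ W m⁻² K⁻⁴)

Flux: S = L/(4πd²) = 1.49×10²⁶/(4π×(1.63×10¹²)²) = 4.46 W m⁻².
From T_eq⁴ = S(1−A)/(4σ): 1−A = 4σT_eq⁴/S.
1−A = 4 × 5.67×10⁻⁸ × (54.7)⁴ / 4.46 = 0.455.

A ≈ 0.55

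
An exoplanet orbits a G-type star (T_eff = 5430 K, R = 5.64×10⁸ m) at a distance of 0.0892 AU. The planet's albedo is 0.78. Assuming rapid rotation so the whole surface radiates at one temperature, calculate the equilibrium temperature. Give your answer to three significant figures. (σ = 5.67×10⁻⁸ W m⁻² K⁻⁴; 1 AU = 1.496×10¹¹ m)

d = 0.0892 AU = 1.33×10¹⁰ m.
L = 4πR_⋆²σT_⋆⁴ = 4π(5.64×10⁸)² × 5.67×10⁻⁸ × (5430)⁴ = 1.97×10²⁶ W.
S = L/(4πd²) = 8.81×10⁴ W m⁻².
Energy balance: absorbed = emitted ⇒ πR²·S(1−A) = 4πR²·σT_eq⁴, so T_eq⁴ = S(1−A)/(4σ).
T_eq = [8.81×10⁴ × 0.22 / (4 × 5.67×10⁻⁸)]^(1/4) = (8.54×10¹⁰)^(1/4) = 541 K.

T_eq ≈ 541 K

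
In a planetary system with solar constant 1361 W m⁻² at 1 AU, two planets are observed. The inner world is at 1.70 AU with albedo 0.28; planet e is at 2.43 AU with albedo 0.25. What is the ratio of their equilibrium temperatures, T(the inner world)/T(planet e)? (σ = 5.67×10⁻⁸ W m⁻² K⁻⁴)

T₁/T₂ ≈ 1.183

T_eq = [S₀(1−A)/(4σd²)]^(1/4), so T ∝ (1−A)^(1/4) / √d.
T₁ = [1361×0.72/(4×5.67×10⁻⁸×1.70²)]^(1/4) = 196.64 K.
T₂ = [1361×0.75/(4×5.67×10⁻⁸×2.43²)]^(1/4) = 166.16 K.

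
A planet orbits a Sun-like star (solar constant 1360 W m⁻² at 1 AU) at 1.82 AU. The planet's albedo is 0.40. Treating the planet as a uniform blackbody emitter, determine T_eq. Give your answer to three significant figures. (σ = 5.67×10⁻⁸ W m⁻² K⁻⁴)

T_eq ≈ 182 K

Flux at 1.82 AU: S = 1360/1.82² = 411 W m⁻².
Energy balance: absorbed = emitted ⇒ πR²·S(1−A) = 4πR²·σT_eq⁴, so T_eq⁴ = S(1−A)/(4σ).
T_eq = [411 × 0.60 / (4 × 5.67×10⁻⁸)]^(1/4) = (1.09×10⁹)^(1/4) = 182 K.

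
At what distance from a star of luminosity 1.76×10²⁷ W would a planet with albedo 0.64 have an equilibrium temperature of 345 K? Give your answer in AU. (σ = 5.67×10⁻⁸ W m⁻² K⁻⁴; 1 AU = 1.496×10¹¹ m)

d ≈ 0.837 AU

From T_eq⁴ = L(1−A)/(16πσd²): d = √[L(1−A)/(16πσT_eq⁴)].
d = √[1.76×10²⁷ × 0.36 / (16π × 5.67×10⁻⁸ × (345)⁴)] = 1.25×10¹¹ m = 0.837 AU.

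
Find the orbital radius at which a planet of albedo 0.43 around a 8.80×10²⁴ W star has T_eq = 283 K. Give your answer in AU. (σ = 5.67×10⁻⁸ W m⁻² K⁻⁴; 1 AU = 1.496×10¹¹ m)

From T_eq⁴ = L(1−A)/(16πσd²): d = √[L(1−A)/(16πσT_eq⁴)].
d = √[8.80×10²⁴ × 0.57 / (16π × 5.67×10⁻⁸ × (283)⁴)] = 1.66×10¹⁰ m = 0.111 AU.

d ≈ 0.111 AU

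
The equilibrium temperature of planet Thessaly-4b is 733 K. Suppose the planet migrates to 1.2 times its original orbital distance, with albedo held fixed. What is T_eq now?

T_eq ≈ 669 K

T_eq ∝ L^(1/4) · d^(−1/2).
T′ = 733 / 1.2^(1/2) = 669 K.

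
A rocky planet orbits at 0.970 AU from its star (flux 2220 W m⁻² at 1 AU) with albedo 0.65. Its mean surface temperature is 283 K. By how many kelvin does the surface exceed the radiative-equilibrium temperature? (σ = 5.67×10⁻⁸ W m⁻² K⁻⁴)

S = 2220/0.970² = 2359 W m⁻².
T_eq = [S(1−A)/(4σ)]^(1/4) = [2359×0.35/(4×5.67×10⁻⁸)]^(1/4) = 245.6 K.
ΔT = T_surf − T_eq = 283 − 245.6.

ΔT ≈ 37.4 K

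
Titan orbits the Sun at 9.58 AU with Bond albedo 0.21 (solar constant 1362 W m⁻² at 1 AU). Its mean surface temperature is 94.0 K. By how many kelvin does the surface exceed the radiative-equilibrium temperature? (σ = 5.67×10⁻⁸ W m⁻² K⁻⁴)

ΔT ≈ 9.2 K

S = 1362/9.58² = 14.84 W m⁻².
T_eq = [S(1−A)/(4σ)]^(1/4) = [14.84×0.79/(4×5.67×10⁻⁸)]^(1/4) = 84.8 K.
ΔT = T_surf − T_eq = 94 − 84.8.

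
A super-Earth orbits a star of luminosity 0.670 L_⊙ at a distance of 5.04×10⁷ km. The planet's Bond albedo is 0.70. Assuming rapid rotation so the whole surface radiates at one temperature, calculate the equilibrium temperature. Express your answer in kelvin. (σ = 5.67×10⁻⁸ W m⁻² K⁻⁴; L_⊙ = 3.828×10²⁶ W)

d = 5.04×10⁷ km = 5.04×10¹⁰ m.
L = 0.670 × 3.828×10²⁶ = 2.56×10²⁶ W.
Flux: S = L/(4πd²) = 2.56×10²⁶/(4π×(5.04×10¹⁰)²) = 8030 W m⁻².
Energy balance: absorbed = emitted ⇒ πR²·S(1−A) = 4πR²·σT_eq⁴, so T_eq⁴ = S(1−A)/(4σ).
T_eq = [8030 × 0.30 / (4 × 5.67×10⁻⁸)]^(1/4) = (1.06×10¹⁰)^(1/4) = 321 K.

T_eq ≈ 321 K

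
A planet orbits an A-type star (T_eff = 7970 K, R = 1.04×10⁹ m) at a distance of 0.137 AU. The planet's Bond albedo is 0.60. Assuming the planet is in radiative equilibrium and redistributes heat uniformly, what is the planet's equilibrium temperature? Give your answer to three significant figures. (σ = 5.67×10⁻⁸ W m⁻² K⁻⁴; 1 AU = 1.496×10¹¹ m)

d = 0.137 AU = 2.05×10¹⁰ m.
L = 4πR_⋆²σT_⋆⁴ = 4π(1.04×10⁹)² × 5.67×10⁻⁸ × (7970)⁴ = 3.11×10²⁷ W.
S = L/(4πd²) = 5.89×10⁵ W m⁻².
Energy balance: absorbed = emitted ⇒ πR²·S(1−A) = 4πR²·σT_eq⁴, so T_eq⁴ = S(1−A)/(4σ).
T_eq = [5.89×10⁵ × 0.40 / (4 × 5.67×10⁻⁸)]^(1/4) = (1.04×10¹²)^(1/4) = 1010 K.

T_eq ≈ 1010 K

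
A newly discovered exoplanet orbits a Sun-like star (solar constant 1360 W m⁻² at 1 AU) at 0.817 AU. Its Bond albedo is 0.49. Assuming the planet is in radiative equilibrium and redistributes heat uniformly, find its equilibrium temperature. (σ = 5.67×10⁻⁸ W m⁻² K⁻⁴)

T_eq ≈ 260 K

Flux at 0.817 AU: S = 1360/0.817² = 2040 W m⁻².
Energy balance: absorbed = emitted ⇒ πR²·S(1−A) = 4πR²·σT_eq⁴, so T_eq⁴ = S(1−A)/(4σ).
T_eq = [2040 × 0.51 / (4 × 5.67×10⁻⁸)]^(1/4) = (4.58×10⁹)^(1/4) = 260 K.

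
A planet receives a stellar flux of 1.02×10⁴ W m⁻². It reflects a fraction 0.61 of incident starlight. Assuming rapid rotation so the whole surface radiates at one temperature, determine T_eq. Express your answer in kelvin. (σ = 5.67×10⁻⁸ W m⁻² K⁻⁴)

T_eq ≈ 364 K

Energy balance: absorbed = emitted ⇒ πR²·S(1−A) = 4πR²·σT_eq⁴, so T_eq⁴ = S(1−A)/(4σ).
T_eq = [1.02×10⁴ × 0.39 / (4 × 5.67×10⁻⁸)]^(1/4) = (1.75×10¹⁰)^(1/4) = 364 K.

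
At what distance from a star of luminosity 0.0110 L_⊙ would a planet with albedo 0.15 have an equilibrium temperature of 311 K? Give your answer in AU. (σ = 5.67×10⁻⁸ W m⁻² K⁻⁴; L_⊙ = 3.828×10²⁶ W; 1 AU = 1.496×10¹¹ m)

d ≈ 0.0774 AU

L = 0.0110 × 3.828×10²⁶ = 4.21×10²⁴ W.
From T_eq⁴ = L(1−A)/(16πσd²): d = √[L(1−A)/(16πσT_eq⁴)].
d = √[4.21×10²⁴ × 0.85 / (16π × 5.67×10⁻⁸ × (311)⁴)] = 1.16×10¹⁰ m = 0.0774 AU.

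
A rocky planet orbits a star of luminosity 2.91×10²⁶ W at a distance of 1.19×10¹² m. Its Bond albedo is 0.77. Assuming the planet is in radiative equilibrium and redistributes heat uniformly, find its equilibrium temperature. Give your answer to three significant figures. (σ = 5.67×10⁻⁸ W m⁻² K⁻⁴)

Flux: S = L/(4πd²) = 2.91×10²⁶/(4π×(1.19×10¹²)²) = 16.4 W m⁻².
Energy balance: absorbed = emitted ⇒ πR²·S(1−A) = 4πR²·σT_eq⁴, so T_eq⁴ = S(1−A)/(4σ).
T_eq = [16.4 × 0.23 / (4 × 5.67×10⁻⁸)]^(1/4) = (1.66×10⁷)^(1/4) = 63.8 K.

T_eq ≈ 63.8 K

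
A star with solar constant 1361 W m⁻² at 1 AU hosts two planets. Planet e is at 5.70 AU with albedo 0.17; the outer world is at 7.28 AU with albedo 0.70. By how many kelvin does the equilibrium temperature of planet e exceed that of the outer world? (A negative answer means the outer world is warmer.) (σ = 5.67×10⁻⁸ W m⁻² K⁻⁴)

T_eq = [S₀(1−A)/(4σd²)]^(1/4), so T ∝ (1−A)^(1/4) / √d.
T₁ = [1361×0.83/(4×5.67×10⁻⁸×5.70²)]^(1/4) = 111.27 K.
T₂ = [1361×0.30/(4×5.67×10⁻⁸×7.28²)]^(1/4) = 76.34 K.

ΔT ≈ 34.9 K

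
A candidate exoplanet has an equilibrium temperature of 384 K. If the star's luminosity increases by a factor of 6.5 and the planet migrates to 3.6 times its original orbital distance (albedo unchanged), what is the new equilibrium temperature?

T_eq ∝ L^(1/4) · d^(−1/2).
T′ = 384 × 6.5^(1/4) / 3.6^(1/2) = 323 K.

T_eq ≈ 323 K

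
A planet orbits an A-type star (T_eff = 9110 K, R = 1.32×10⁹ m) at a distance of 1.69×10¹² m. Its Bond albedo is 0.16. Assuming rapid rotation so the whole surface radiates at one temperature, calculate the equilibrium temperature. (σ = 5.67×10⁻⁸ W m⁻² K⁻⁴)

L = 4πR_⋆²σT_⋆⁴ = 4π(1.32×10⁹)² × 5.67×10⁻⁸ × (9110)⁴ = 8.55×10²⁷ W.
S = L/(4πd²) = 238 W m⁻².
Energy balance: absorbed = emitted ⇒ πR²·S(1−A) = 4πR²·σT_eq⁴, so T_eq⁴ = S(1−A)/(4σ).
T_eq = [238 × 0.84 / (4 × 5.67×10⁻⁸)]^(1/4) = (8.82×10⁸)^(1/4) = 172 K.

T_eq ≈ 172 K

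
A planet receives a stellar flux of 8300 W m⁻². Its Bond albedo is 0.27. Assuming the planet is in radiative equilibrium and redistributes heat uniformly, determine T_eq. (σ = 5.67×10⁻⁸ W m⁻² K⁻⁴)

Energy balance: absorbed = emitted ⇒ πR²·S(1−A) = 4πR²·σT_eq⁴, so T_eq⁴ = S(1−A)/(4σ).
T_eq = [8300 × 0.73 / (4 × 5.67×10⁻⁸)]^(1/4) = (2.67×10¹⁰)^(1/4) = 404 K.

T_eq ≈ 404 K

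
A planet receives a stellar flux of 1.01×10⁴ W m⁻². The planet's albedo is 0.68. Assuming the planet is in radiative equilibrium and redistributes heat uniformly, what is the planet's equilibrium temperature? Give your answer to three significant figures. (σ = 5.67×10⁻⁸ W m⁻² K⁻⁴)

Energy balance: absorbed = emitted ⇒ πR²·S(1−A) = 4πR²·σT_eq⁴, so T_eq⁴ = S(1−A)/(4σ).
T_eq = [1.01×10⁴ × 0.32 / (4 × 5.67×10⁻⁸)]^(1/4) = (1.43×10¹⁰)^(1/4) = 346 K.

T_eq ≈ 346 K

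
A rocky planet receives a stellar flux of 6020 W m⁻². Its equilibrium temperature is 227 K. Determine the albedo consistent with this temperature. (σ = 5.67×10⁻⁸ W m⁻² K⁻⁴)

A ≈ 0.90

From T_eq⁴ = S(1−A)/(4σ): 1−A = 4σT_eq⁴/S.
1−A = 4 × 5.67×10⁻⁸ × (227)⁴ / 6020 = 0.100.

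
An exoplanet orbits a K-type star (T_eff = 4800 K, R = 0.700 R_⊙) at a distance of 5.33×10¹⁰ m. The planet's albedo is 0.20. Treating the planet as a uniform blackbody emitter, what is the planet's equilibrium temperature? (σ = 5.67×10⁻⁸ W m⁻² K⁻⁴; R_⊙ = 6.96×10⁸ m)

T_eq ≈ 307 K

R_⋆ = 0.700 × 6.96×10⁸ = 4.87×10⁸ m.
L = 4πR_⋆²σT_⋆⁴ = 4π(4.87×10⁸)² × 5.67×10⁻⁸ × (4800)⁴ = 8.98×10²⁵ W.
S = L/(4πd²) = 2510 W m⁻².
Energy balance: absorbed = emitted ⇒ πR²·S(1−A) = 4πR²·σT_eq⁴, so T_eq⁴ = S(1−A)/(4σ).
T_eq = [2510 × 0.80 / (4 × 5.67×10⁻⁸)]^(1/4) = (8.87×10⁹)^(1/4) = 307 K.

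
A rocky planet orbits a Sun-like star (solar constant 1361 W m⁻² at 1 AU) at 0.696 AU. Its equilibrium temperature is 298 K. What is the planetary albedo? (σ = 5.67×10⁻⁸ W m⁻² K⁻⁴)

A ≈ 0.36

Flux at 0.696 AU: S = 1361/0.696² = 2810 W m⁻².
From T_eq⁴ = S(1−A)/(4σ): 1−A = 4σT_eq⁴/S.
1−A = 4 × 5.67×10⁻⁸ × (298)⁴ / 2810 = 0.637.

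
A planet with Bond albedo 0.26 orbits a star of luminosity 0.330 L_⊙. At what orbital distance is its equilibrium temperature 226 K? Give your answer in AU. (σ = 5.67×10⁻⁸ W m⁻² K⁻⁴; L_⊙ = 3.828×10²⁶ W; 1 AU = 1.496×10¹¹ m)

d ≈ 0.750 AU

L = 0.330 × 3.828×10²⁶ = 1.26×10²⁶ W.
From T_eq⁴ = L(1−A)/(16πσd²): d = √[L(1−A)/(16πσT_eq⁴)].
d = √[1.26×10²⁶ × 0.74 / (16π × 5.67×10⁻⁸ × (226)⁴)] = 1.12×10¹¹ m = 0.750 AU.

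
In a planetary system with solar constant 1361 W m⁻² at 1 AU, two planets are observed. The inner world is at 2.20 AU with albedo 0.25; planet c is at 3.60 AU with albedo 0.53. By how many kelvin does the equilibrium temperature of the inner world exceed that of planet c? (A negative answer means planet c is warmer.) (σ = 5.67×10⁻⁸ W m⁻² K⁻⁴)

ΔT ≈ 53.2 K

T_eq = [S₀(1−A)/(4σd²)]^(1/4), so T ∝ (1−A)^(1/4) / √d.
T₁ = [1361×0.75/(4×5.67×10⁻⁸×2.20²)]^(1/4) = 174.63 K.
T₂ = [1361×0.47/(4×5.67×10⁻⁸×3.60²)]^(1/4) = 121.46 K.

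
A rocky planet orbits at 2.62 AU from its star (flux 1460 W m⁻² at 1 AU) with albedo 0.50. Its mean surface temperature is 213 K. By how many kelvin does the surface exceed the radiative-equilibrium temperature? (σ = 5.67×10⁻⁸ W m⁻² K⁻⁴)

ΔT ≈ 65.8 K

S = 1460/2.62² = 212.7 W m⁻².
T_eq = [S(1−A)/(4σ)]^(1/4) = [212.7×0.50/(4×5.67×10⁻⁸)]^(1/4) = 147.2 K.
ΔT = T_surf − T_eq = 213 − 147.2.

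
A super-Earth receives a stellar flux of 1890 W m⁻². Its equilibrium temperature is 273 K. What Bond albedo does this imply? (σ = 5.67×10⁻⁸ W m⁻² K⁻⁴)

From T_eq⁴ = S(1−A)/(4σ): 1−A = 4σT_eq⁴/S.
1−A = 4 × 5.67×10⁻⁸ × (273)⁴ / 1890 = 0.667.

A ≈ 0.33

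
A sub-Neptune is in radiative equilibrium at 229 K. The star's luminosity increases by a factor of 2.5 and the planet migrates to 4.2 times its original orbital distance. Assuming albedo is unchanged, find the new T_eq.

T_eq ≈ 141 K

T_eq ∝ L^(1/4) · d^(−1/2).
T′ = 229 × 2.5^(1/4) / 4.2^(1/2) = 141 K.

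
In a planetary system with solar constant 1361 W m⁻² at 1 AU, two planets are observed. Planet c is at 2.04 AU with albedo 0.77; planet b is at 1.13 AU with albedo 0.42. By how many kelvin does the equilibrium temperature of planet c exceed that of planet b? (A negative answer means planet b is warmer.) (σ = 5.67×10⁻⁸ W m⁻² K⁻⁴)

ΔT ≈ -93.5 K

T_eq = [S₀(1−A)/(4σd²)]^(1/4), so T ∝ (1−A)^(1/4) / √d.
T₁ = [1361×0.23/(4×5.67×10⁻⁸×2.04²)]^(1/4) = 134.95 K.
T₂ = [1361×0.58/(4×5.67×10⁻⁸×1.13²)]^(1/4) = 228.49 K.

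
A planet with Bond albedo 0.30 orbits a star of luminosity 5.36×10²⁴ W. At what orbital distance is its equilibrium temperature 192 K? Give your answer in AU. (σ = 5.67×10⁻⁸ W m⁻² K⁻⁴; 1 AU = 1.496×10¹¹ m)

From T_eq⁴ = L(1−A)/(16πσd²): d = √[L(1−A)/(16πσT_eq⁴)].
d = √[5.36×10²⁴ × 0.70 / (16π × 5.67×10⁻⁸ × (192)⁴)] = 3.11×10¹⁰ m = 0.208 AU.

d ≈ 0.208 AU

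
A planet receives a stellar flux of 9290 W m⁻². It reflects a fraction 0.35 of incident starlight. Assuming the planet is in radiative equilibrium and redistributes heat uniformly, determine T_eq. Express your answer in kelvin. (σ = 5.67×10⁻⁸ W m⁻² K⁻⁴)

Energy balance: absorbed = emitted ⇒ πR²·S(1−A) = 4πR²·σT_eq⁴, so T_eq⁴ = S(1−A)/(4σ).
T_eq = [9290 × 0.65 / (4 × 5.67×10⁻⁸)]^(1/4) = (2.66×10¹⁰)^(1/4) = 404 K.

T_eq ≈ 404 K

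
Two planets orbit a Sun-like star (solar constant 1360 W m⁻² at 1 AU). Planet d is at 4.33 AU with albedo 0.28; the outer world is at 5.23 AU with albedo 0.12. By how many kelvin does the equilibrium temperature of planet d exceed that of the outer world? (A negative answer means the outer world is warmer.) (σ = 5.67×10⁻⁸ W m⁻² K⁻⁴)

T_eq = [S₀(1−A)/(4σd²)]^(1/4), so T ∝ (1−A)^(1/4) / √d.
T₁ = [1360×0.72/(4×5.67×10⁻⁸×4.33²)]^(1/4) = 123.19 K.
T₂ = [1360×0.88/(4×5.67×10⁻⁸×5.23²)]^(1/4) = 117.85 K.

ΔT ≈ 5.3 K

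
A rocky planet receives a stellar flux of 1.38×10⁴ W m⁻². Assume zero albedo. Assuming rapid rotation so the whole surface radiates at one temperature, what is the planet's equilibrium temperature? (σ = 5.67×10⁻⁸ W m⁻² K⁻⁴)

T_eq ≈ 497 K

Energy balance: absorbed = emitted ⇒ πR²·S(1−A) = 4πR²·σT_eq⁴, so T_eq⁴ = S(1−A)/(4σ).
T_eq = [1.38×10⁴ × 1.00 / (4 × 5.67×10⁻⁸)]^(1/4) = (6.08×10¹⁰)^(1/4) = 497 K.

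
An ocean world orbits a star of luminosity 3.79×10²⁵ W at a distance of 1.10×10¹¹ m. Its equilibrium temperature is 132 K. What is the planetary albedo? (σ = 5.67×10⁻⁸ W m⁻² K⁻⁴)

A ≈ 0.72

Flux: S = L/(4πd²) = 3.79×10²⁵/(4π×(1.10×10¹¹)²) = 249 W m⁻².
From T_eq⁴ = S(1−A)/(4σ): 1−A = 4σT_eq⁴/S.
1−A = 4 × 5.67×10⁻⁸ × (132)⁴ / 249 = 0.276.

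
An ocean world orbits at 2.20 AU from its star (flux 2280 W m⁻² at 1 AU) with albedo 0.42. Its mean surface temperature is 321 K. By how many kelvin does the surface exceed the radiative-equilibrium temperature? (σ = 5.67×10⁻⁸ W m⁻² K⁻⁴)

ΔT ≈ 134.7 K

S = 2280/2.20² = 471.1 W m⁻².
T_eq = [S(1−A)/(4σ)]^(1/4) = [471.1×0.58/(4×5.67×10⁻⁸)]^(1/4) = 186.3 K.
ΔT = T_surf − T_eq = 321 − 186.3.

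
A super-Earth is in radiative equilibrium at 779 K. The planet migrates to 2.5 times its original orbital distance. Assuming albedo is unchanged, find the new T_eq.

T_eq ≈ 493 K

T_eq ∝ L^(1/4) · d^(−1/2).
T′ = 779 / 2.5^(1/2) = 493 K.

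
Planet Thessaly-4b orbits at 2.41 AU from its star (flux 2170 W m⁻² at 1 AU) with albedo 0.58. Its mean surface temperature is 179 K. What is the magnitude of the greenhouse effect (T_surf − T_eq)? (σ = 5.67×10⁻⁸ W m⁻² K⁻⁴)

S = 2170/2.41² = 373.6 W m⁻².
T_eq = [S(1−A)/(4σ)]^(1/4) = [373.6×0.42/(4×5.67×10⁻⁸)]^(1/4) = 162.2 K.
ΔT = T_surf − T_eq = 179 − 162.2.

ΔT ≈ 16.8 K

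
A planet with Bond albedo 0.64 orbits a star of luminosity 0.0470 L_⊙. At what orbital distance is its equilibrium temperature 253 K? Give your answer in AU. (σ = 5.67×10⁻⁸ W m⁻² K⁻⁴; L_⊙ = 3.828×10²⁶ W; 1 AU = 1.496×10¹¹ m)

d ≈ 0.157 AU

L = 0.0470 × 3.828×10²⁶ = 1.80×10²⁵ W.
From T_eq⁴ = L(1−A)/(16πσd²): d = √[L(1−A)/(16πσT_eq⁴)].
d = √[1.80×10²⁵ × 0.36 / (16π × 5.67×10⁻⁸ × (253)⁴)] = 2.36×10¹⁰ m = 0.157 AU.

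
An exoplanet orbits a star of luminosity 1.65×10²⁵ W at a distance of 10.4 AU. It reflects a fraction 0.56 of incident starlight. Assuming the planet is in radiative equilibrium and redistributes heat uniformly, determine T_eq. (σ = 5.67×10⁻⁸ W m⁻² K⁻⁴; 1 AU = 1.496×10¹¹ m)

d = 10.4 AU = 1.56×10¹² m.
Flux: S = L/(4πd²) = 1.65×10²⁵/(4π×(1.56×10¹²)²) = 0.542 W m⁻².
Energy balance: absorbed = emitted ⇒ πR²·S(1−A) = 4πR²·σT_eq⁴, so T_eq⁴ = S(1−A)/(4σ).
T_eq = [0.542 × 0.44 / (4 × 5.67×10⁻⁸)]^(1/4) = (1.05×10⁶)^(1/4) = 32.0 K.

T_eq ≈ 32.0 K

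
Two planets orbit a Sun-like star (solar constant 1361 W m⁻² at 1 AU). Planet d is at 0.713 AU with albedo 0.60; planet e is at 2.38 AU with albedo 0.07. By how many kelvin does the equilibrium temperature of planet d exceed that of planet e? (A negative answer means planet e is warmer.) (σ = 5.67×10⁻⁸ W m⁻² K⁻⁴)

ΔT ≈ 85.0 K

T_eq = [S₀(1−A)/(4σd²)]^(1/4), so T ∝ (1−A)^(1/4) / √d.
T₁ = [1361×0.40/(4×5.67×10⁻⁸×0.713²)]^(1/4) = 262.13 K.
T₂ = [1361×0.93/(4×5.67×10⁻⁸×2.38²)]^(1/4) = 177.17 K.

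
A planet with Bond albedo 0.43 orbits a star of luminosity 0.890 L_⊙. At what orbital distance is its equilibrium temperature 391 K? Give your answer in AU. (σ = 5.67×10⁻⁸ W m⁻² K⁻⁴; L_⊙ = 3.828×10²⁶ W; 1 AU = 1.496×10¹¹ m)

d ≈ 0.361 AU

L = 0.890 × 3.828×10²⁶ = 3.41×10²⁶ W.
From T_eq⁴ = L(1−A)/(16πσd²): d = √[L(1−A)/(16πσT_eq⁴)].
d = √[3.41×10²⁶ × 0.57 / (16π × 5.67×10⁻⁸ × (391)⁴)] = 5.40×10¹⁰ m = 0.361 AU.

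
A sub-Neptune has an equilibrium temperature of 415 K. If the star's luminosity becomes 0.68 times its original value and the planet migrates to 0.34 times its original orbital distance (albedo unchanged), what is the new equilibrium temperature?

T_eq ∝ L^(1/4) · d^(−1/2).
T′ = 415 × 0.68^(1/4) / 0.34^(1/2) = 646 K.

T_eq ≈ 646 K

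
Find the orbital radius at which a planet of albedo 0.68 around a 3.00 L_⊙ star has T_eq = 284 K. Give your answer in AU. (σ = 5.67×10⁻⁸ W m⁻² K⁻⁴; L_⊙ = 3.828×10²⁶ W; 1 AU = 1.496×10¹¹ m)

d ≈ 0.941 AU

L = 3.00 × 3.828×10²⁶ = 1.15×10²⁷ W.
From T_eq⁴ = L(1−A)/(16πσd²): d = √[L(1−A)/(16πσT_eq⁴)].
d = √[1.15×10²⁷ × 0.32 / (16π × 5.67×10⁻⁸ × (284)⁴)] = 1.41×10¹¹ m = 0.941 AU.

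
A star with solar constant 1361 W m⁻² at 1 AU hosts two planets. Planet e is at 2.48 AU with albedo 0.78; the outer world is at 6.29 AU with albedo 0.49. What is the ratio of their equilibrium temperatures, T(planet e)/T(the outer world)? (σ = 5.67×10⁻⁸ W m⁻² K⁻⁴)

T_eq = [S₀(1−A)/(4σd²)]^(1/4), so T ∝ (1−A)^(1/4) / √d.
T₁ = [1361×0.22/(4×5.67×10⁻⁸×2.48²)]^(1/4) = 121.04 K.
T₂ = [1361×0.51/(4×5.67×10⁻⁸×6.29²)]^(1/4) = 93.78 K.

T₁/T₂ ≈ 1.291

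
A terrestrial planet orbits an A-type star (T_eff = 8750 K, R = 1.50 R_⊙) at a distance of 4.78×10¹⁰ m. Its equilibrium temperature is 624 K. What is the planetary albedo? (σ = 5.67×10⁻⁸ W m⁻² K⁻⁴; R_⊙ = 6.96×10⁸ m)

R_⋆ = 1.50 × 6.96×10⁸ = 1.04×10⁹ m.
L = 4πR_⋆²σT_⋆⁴ = 4π(1.04×10⁹)² × 5.67×10⁻⁸ × (8750)⁴ = 4.55×10²⁷ W.
S = L/(4πd²) = 1.59×10⁵ W m⁻².
From T_eq⁴ = S(1−A)/(4σ): 1−A = 4σT_eq⁴/S.
1−A = 4 × 5.67×10⁻⁸ × (624)⁴ / 1.59×10⁵ = 0.217.

A ≈ 0.78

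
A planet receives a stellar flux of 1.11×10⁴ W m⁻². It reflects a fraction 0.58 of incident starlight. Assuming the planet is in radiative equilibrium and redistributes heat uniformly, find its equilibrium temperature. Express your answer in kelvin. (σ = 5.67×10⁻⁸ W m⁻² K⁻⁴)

T_eq ≈ 379 K

Energy balance: absorbed = emitted ⇒ πR²·S(1−A) = 4πR²·σT_eq⁴, so T_eq⁴ = S(1−A)/(4σ).
T_eq = [1.11×10⁴ × 0.42 / (4 × 5.67×10⁻⁸)]^(1/4) = (2.06×10¹⁰)^(1/4) = 379 K.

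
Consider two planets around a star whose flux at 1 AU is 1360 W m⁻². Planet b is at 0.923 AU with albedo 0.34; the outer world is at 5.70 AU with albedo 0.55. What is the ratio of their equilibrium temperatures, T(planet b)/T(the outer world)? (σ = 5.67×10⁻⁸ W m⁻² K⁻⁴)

T_eq = [S₀(1−A)/(4σd²)]^(1/4), so T ∝ (1−A)^(1/4) / √d.
T₁ = [1360×0.66/(4×5.67×10⁻⁸×0.923²)]^(1/4) = 261.07 K.
T₂ = [1360×0.45/(4×5.67×10⁻⁸×5.70²)]^(1/4) = 95.46 K.

T₁/T₂ ≈ 2.735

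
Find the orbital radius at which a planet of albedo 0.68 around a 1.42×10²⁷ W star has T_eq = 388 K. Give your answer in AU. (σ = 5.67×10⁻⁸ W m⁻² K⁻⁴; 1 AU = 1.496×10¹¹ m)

From T_eq⁴ = L(1−A)/(16πσd²): d = √[L(1−A)/(16πσT_eq⁴)].
d = √[1.42×10²⁷ × 0.32 / (16π × 5.67×10⁻⁸ × (388)⁴)] = 8.39×10¹⁰ m = 0.561 AU.

d ≈ 0.561 AU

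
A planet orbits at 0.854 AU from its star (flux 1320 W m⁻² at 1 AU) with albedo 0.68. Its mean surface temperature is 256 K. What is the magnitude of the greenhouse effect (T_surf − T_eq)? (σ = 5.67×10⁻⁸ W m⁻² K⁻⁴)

ΔT ≈ 31.2 K

S = 1320/0.854² = 1810 W m⁻².
T_eq = [S(1−A)/(4σ)]^(1/4) = [1810×0.32/(4×5.67×10⁻⁸)]^(1/4) = 224.8 K.
ΔT = T_surf − T_eq = 256 − 224.8.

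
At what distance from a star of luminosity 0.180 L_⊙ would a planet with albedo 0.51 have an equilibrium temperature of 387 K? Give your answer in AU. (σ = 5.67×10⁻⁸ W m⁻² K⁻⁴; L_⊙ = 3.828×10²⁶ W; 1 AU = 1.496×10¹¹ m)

d ≈ 0.154 AU

L = 0.180 × 3.828×10²⁶ = 6.89×10²⁵ W.
From T_eq⁴ = L(1−A)/(16πσd²): d = √[L(1−A)/(16πσT_eq⁴)].
d = √[6.89×10²⁵ × 0.49 / (16π × 5.67×10⁻⁸ × (387)⁴)] = 2.30×10¹⁰ m = 0.154 AU.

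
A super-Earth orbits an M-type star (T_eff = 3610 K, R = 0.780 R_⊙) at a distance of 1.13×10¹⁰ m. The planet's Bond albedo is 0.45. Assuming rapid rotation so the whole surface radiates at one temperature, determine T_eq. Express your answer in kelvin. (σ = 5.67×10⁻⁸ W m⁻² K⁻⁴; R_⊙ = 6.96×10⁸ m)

T_eq ≈ 482 K

R_⋆ = 0.780 × 6.96×10⁸ = 5.43×10⁸ m.
L = 4πR_⋆²σT_⋆⁴ = 4π(5.43×10⁸)² × 5.67×10⁻⁸ × (3610)⁴ = 3.57×10²⁵ W.
S = L/(4πd²) = 2.22×10⁴ W m⁻².
Energy balance: absorbed = emitted ⇒ πR²·S(1−A) = 4πR²·σT_eq⁴, so T_eq⁴ = S(1−A)/(4σ).
T_eq = [2.22×10⁴ × 0.55 / (4 × 5.67×10⁻⁸)]^(1/4) = (5.39×10¹⁰)^(1/4) = 482 K.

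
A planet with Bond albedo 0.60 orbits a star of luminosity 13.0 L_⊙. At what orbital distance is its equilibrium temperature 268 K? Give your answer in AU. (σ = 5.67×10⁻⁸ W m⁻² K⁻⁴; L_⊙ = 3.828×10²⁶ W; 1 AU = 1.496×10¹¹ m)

d ≈ 2.46 AU

L = 13.0 × 3.828×10²⁶ = 4.98×10²⁷ W.
From T_eq⁴ = L(1−A)/(16πσd²): d = √[L(1−A)/(16πσT_eq⁴)].
d = √[4.98×10²⁷ × 0.40 / (16π × 5.67×10⁻⁸ × (268)⁴)] = 3.68×10¹¹ m = 2.46 AU.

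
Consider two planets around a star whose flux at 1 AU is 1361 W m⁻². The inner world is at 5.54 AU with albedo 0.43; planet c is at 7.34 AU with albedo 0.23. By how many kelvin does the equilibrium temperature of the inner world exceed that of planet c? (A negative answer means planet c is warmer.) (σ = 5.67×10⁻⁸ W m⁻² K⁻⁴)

ΔT ≈ 6.5 K

T_eq = [S₀(1−A)/(4σd²)]^(1/4), so T ∝ (1−A)^(1/4) / √d.
T₁ = [1361×0.57/(4×5.67×10⁻⁸×5.54²)]^(1/4) = 102.75 K.
T₂ = [1361×0.77/(4×5.67×10⁻⁸×7.34²)]^(1/4) = 96.23 K.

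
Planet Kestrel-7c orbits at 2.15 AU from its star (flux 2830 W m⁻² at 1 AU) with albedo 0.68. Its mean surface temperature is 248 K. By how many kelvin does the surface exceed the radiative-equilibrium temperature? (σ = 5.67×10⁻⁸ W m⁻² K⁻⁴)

S = 2830/2.15² = 612.2 W m⁻².
T_eq = [S(1−A)/(4σ)]^(1/4) = [612.2×0.32/(4×5.67×10⁻⁸)]^(1/4) = 171.4 K.
ΔT = T_surf − T_eq = 248 − 171.4.

ΔT ≈ 76.6 K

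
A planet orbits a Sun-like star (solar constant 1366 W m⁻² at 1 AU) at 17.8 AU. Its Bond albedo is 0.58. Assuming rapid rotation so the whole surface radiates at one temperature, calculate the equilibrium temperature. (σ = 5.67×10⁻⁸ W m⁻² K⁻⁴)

Flux at 17.8 AU: S = 1366/17.8² = 4.31 W m⁻².
Energy balance: absorbed = emitted ⇒ πR²·S(1−A) = 4πR²·σT_eq⁴, so T_eq⁴ = S(1−A)/(4σ).
T_eq = [4.31 × 0.42 / (4 × 5.67×10⁻⁸)]^(1/4) = (7.98×10⁶)^(1/4) = 53.2 K.

T_eq ≈ 53.2 K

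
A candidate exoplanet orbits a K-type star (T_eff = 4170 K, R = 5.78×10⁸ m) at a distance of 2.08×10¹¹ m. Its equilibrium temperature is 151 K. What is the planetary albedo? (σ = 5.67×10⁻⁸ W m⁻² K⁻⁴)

L = 4πR_⋆²σT_⋆⁴ = 4π(5.78×10⁸)² × 5.67×10⁻⁸ × (4170)⁴ = 7.20×10²⁵ W.
S = L/(4πd²) = 132 W m⁻².
From T_eq⁴ = S(1−A)/(4σ): 1−A = 4σT_eq⁴/S.
1−A = 4 × 5.67×10⁻⁸ × (151)⁴ / 132 = 0.891.

A ≈ 0.11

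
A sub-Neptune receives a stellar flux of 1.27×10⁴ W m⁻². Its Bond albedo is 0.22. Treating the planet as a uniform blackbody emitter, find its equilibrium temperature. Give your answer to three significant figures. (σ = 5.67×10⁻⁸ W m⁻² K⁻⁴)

T_eq ≈ 457 K

Energy balance: absorbed = emitted ⇒ πR²·S(1−A) = 4πR²·σT_eq⁴, so T_eq⁴ = S(1−A)/(4σ).
T_eq = [1.27×10⁴ × 0.78 / (4 × 5.67×10⁻⁸)]^(1/4) = (4.37×10¹⁰)^(1/4) = 457 K.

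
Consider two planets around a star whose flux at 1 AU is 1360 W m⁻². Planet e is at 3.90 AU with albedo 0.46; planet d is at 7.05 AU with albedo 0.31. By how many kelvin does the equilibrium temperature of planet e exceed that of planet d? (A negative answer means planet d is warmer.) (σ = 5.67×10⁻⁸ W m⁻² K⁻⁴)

ΔT ≈ 25.3 K

T_eq = [S₀(1−A)/(4σd²)]^(1/4), so T ∝ (1−A)^(1/4) / √d.
T₁ = [1360×0.54/(4×5.67×10⁻⁸×3.90²)]^(1/4) = 120.79 K.
T₂ = [1360×0.69/(4×5.67×10⁻⁸×7.05²)]^(1/4) = 95.52 K.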